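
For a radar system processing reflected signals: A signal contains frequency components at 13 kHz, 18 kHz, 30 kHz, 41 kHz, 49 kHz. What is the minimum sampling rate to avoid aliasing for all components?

The highest frequency component is f_max = 49 kHz.
Nyquist rate = 2 * f_max = 2 * 49 kHz = 98 kHz.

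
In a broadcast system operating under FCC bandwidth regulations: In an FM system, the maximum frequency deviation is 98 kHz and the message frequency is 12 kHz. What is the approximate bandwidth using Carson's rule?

Carson's rule: BW = 2*(delta_f + f_m)
= 2*(98 + 12) kHz = 220 kHz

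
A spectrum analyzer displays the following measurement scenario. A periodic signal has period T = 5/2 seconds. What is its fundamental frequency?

The fundamental frequency is the reciprocal of the period.
f = 1/T = 1/(5/2) = 2/5 Hz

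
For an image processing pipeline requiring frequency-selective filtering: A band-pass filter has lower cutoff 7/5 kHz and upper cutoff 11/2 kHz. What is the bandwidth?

Bandwidth = f_high - f_low
= 11/2 kHz - 7/5 kHz = 41/10 kHz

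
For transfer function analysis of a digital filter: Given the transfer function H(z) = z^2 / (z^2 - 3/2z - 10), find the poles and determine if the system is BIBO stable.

Poles are roots of the denominator: z^2 - 3/2z - 10 = 0.
Quadratic formula: z = [-(-3/2) +/- sqrt((-3/2)^2 - 4*(-10))] / 2
Discriminant = 9/4 + 40 = 169/4; sqrt = 13/2.
z = (3/2 +/- 13/2) / 2 => z = 4 or z = -5/2.
|p1| = 4, |p2| = 5/2.
For BIBO stability, all poles must lie inside the unit circle (|p| < 1).
System is UNSTABLE since at least one |p| >= 1.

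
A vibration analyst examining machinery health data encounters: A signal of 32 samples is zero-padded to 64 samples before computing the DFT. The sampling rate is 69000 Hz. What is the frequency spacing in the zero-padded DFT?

Original DFT: N = 32, resolution = f_s/N = 69000/32 = 8625/4 Hz
Zero-padded DFT: N = 64, resolution = f_s/N = 69000/64 = 8625/8 Hz
Zero-padding interpolates the spectrum (finer frequency grid)
but does NOT improve the true spectral resolution (ability to resolve close frequencies).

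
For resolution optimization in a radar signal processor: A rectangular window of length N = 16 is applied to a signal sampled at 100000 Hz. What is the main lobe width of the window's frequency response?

For a rectangular window of length N,
the main lobe width in frequency is 2*f_s/N.
= 2*100000/16 = 12500 Hz
This determines the minimum frequency separation for resolving two sinusoids.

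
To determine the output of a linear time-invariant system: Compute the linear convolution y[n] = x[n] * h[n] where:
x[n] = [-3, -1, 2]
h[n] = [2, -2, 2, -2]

y[n] = sum_k x[k]*h[n-k]. Output length = len(x) + len(h) - 1 = 3 + 4 - 1 = 6.
y[0] = -3*2 = -6
y[1] = -1*2 + -3*-2 = 4
y[2] = 2*2 + -1*-2 + -3*2 = 0
y[3] = 2*-2 + -1*2 + -3*-2 = 0
y[4] = 2*2 + -1*-2 = 6
y[5] = 2*-2 = -4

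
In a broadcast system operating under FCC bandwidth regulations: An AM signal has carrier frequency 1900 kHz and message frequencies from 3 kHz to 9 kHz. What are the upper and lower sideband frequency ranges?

Upper sideband (USB) = fc + [fm_low, fm_high] = 1900 + [3, 9] = [1903, 1909] kHz
Lower sideband (LSB) = fc - [fm_high, fm_low] = 1900 - [9, 3] = [1891, 1897] kHz
Total occupied spectrum: 1891 kHz to 1909 kHz (plus carrier at 1900 kHz)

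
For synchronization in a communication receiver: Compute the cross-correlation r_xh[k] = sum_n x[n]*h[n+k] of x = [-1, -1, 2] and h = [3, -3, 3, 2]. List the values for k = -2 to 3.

Both sequences indexed from 0 and zero outside their support.
Lags with overlap: k = -2 to 3.
  r_xh[-2] = x[2]*h[0] = 6
  r_xh[-1] = x[1]*h[0] + x[2]*h[1] = -9
  r_xh[0] = x[0]*h[0] + x[1]*h[1] + x[2]*h[2] = 6
  r_xh[1] = x[0]*h[1] + x[1]*h[2] + x[2]*h[3] = 4
  r_xh[2] = x[0]*h[2] + x[1]*h[3] = -5
  r_xh[3] = x[0]*h[3] = -2
r_xh = [6, -9, 6, 4, -5, -2] (for k = -2, ..., 3)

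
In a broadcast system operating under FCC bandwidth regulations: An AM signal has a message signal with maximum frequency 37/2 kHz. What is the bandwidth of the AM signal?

In AM (double-sideband), the bandwidth is twice the message frequency.
BW = 2 * f_m = 2 * 37/2 kHz = 37 kHz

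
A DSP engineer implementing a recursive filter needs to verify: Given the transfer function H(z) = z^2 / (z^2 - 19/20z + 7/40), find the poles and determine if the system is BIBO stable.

Poles are roots of the denominator: z^2 - 19/20z + 7/40 = 0.
Quadratic formula: z = [-(-19/20) +/- sqrt((-19/20)^2 - 4*(7/40))] / 2
Discriminant = 361/400 - 7/10 = 81/400; sqrt = 9/20.
z = (19/20 +/- 9/20) / 2 => z = 7/10 or z = 1/4.
|p1| = 1/4, |p2| = 7/10.
For BIBO stability, all poles must lie inside the unit circle (|p| < 1).
System is STABLE since both |p| < 1.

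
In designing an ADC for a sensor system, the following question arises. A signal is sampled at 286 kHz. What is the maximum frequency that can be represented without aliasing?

The maximum frequency that can be represented without aliasing
is the Nyquist frequency: f_max = f_s / 2 = 286 kHz / 2 = 143 kHz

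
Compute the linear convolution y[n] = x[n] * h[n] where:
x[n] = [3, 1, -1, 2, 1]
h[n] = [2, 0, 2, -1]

y[n] = sum_k x[k]*h[n-k]. Output length = len(x) + len(h) - 1 = 5 + 4 - 1 = 8.
y[0] = 3*2 = 6
y[1] = 1*2 + 3*0 = 2
y[2] = -1*2 + 1*0 + 3*2 = 4
y[3] = 2*2 + -1*0 + 1*2 + 3*-1 = 3
y[4] = 1*2 + 2*0 + -1*2 + 1*-1 = -1
y[5] = 1*0 + 2*2 + -1*-1 = 5
y[6] = 1*2 + 2*-1 = 0
y[7] = 1*-1 = -1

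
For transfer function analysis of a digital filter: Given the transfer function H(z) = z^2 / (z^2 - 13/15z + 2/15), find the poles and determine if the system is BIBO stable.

Poles are roots of the denominator: z^2 - 13/15z + 2/15 = 0.
Quadratic formula: z = [-(-13/15) +/- sqrt((-13/15)^2 - 4*(2/15))] / 2
Discriminant = 169/225 - 8/15 = 49/225; sqrt = 7/15.
z = (13/15 +/- 7/15) / 2 => z = 2/3 or z = 1/5.
|p1| = 2/3, |p2| = 1/5.
For BIBO stability, all poles must lie inside the unit circle (|p| < 1).
System is STABLE since both |p| < 1.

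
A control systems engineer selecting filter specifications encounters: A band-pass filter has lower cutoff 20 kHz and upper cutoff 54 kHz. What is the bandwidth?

Bandwidth = f_high - f_low
= 54 kHz - 20 kHz = 34 kHz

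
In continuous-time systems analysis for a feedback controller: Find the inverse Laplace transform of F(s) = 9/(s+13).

Standard pair: k/(s+a) <-> k*e^(-at)*u(t)
With k=9, a=13: f(t) = 9*e^(-13t)*u(t)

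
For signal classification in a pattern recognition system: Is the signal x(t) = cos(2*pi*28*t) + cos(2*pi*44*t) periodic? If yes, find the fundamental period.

f1 = 28 Hz, f2 = 44 Hz
Period T1 = 1/28, T2 = 1/44
Ratio T1/T2 = 44/28, which is rational.
The signal is periodic with fundamental period T = 1/GCD(28,44) = 1/4 s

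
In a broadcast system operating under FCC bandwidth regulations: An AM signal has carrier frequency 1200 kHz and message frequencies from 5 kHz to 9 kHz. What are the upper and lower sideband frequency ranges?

Upper sideband (USB) = fc + [fm_low, fm_high] = 1200 + [5, 9] = [1205, 1209] kHz
Lower sideband (LSB) = fc - [fm_high, fm_low] = 1200 - [9, 5] = [1191, 1195] kHz
Total occupied spectrum: 1191 kHz to 1209 kHz (plus carrier at 1200 kHz)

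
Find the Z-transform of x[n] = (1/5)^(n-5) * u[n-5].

Time-shifting property: if X(z) = Z{x[n]}, then Z{x[n-d]} = z^(-d) * X(z)
X(z) = z/(z - 1/5) for x[n] = (1/5)^n * u[n]
Z{x[n-5]} = z^(-5) * z/(z - 1/5) = z^(-4)/(z - 1/5)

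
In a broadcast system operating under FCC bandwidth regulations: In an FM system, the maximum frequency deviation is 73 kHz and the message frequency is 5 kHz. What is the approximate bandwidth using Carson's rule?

Carson's rule: BW = 2*(delta_f + f_m)
= 2*(73 + 5) kHz = 156 kHz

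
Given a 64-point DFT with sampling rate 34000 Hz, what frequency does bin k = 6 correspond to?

The frequency of DFT bin k is: f_k = k * f_s / N
f_6 = 6 * 34000 / 64 = 6375/2 Hz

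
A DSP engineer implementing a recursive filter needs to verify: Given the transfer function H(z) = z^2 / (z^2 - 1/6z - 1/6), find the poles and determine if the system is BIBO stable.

Poles are roots of the denominator: z^2 - 1/6z - 1/6 = 0.
Quadratic formula: z = [-(-1/6) +/- sqrt((-1/6)^2 - 4*(-1/6))] / 2
Discriminant = 1/36 + 2/3 = 25/36; sqrt = 5/6.
z = (1/6 +/- 5/6) / 2 => z = 1/2 or z = -1/3.
|p1| = 1/3, |p2| = 1/2.
For BIBO stability, all poles must lie inside the unit circle (|p| < 1).
System is STABLE since both |p| < 1.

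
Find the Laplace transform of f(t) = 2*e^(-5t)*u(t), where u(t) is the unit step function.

Standard Laplace transform pair:
e^(-at)*u(t) <-> 1/(s+a)
With a = 5: L{2*e^(-5t)*u(t)} = 2/(s+5), ROC: Re(s) > -5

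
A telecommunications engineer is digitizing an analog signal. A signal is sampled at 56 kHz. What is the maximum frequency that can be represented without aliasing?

The maximum frequency that can be represented without aliasing
is the Nyquist frequency: f_max = f_s / 2 = 56 kHz / 2 = 28 kHz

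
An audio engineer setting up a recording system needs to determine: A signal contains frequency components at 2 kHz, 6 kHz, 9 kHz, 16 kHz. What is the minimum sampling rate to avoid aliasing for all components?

The highest frequency component is f_max = 16 kHz.
Nyquist rate = 2 * f_max = 2 * 16 kHz = 32 kHz.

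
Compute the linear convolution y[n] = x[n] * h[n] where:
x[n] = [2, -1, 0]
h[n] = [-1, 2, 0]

y[n] = sum_k x[k]*h[n-k]. Output length = len(x) + len(h) - 1 = 3 + 3 - 1 = 5.
y[0] = 2*-1 = -2
y[1] = -1*-1 + 2*2 = 5
y[2] = 0*-1 + -1*2 + 2*0 = -2
y[3] = 0*2 + -1*0 = 0
y[4] = 0*0 = 0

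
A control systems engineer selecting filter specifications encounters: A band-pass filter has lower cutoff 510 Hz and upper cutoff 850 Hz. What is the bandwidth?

Bandwidth = f_high - f_low
= 850 Hz - 510 Hz = 340 Hz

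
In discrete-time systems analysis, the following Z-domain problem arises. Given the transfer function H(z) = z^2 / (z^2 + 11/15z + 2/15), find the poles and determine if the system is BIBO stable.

Poles are roots of the denominator: z^2 + 11/15z + 2/15 = 0.
Quadratic formula: z = [-(11/15) +/- sqrt((11/15)^2 - 4*(2/15))] / 2
Discriminant = 121/225 - 8/15 = 1/225; sqrt = 1/15.
z = (-11/15 +/- 1/15) / 2 => z = -1/3 or z = -2/5.
|p1| = 1/3, |p2| = 2/5.
For BIBO stability, all poles must lie inside the unit circle (|p| < 1).
System is STABLE since both |p| < 1.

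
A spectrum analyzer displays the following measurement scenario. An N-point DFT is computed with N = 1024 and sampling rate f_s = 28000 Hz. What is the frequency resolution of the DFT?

DFT frequency resolution = f_s / N
= 28000 / 1024 = 875/32 Hz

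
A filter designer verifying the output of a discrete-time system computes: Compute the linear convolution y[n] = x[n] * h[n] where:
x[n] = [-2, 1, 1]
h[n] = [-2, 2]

y[n] = sum_k x[k]*h[n-k]. Output length = len(x) + len(h) - 1 = 3 + 2 - 1 = 4.
y[0] = -2*-2 = 4
y[1] = 1*-2 + -2*2 = -6
y[2] = 1*-2 + 1*2 = 0
y[3] = 1*2 = 2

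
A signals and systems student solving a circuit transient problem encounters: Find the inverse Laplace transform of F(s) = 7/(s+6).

Standard pair: k/(s+a) <-> k*e^(-at)*u(t)
With k=7, a=6: f(t) = 7*e^(-6t)*u(t)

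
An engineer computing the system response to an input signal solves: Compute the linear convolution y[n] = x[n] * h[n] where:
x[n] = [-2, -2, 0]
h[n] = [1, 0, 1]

y[n] = sum_k x[k]*h[n-k]. Output length = len(x) + len(h) - 1 = 3 + 3 - 1 = 5.
y[0] = -2*1 = -2
y[1] = -2*1 + -2*0 = -2
y[2] = 0*1 + -2*0 + -2*1 = -2
y[3] = 0*0 + -2*1 = -2
y[4] = 0*1 = 0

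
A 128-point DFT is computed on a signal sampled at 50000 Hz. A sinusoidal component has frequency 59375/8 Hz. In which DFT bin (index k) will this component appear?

DFT frequency resolution = f_s/N = 50000/128 = 3125/8 Hz
Bin index k = f_signal / resolution = 59375/8 / 3125/8 = 19
The signal frequency 59375/8 Hz falls in DFT bin k = 19.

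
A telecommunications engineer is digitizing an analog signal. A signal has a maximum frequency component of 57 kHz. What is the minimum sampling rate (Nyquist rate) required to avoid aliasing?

By the Nyquist-Shannon sampling theorem,
the minimum sampling rate (Nyquist rate) must be at least 2 * f_max.
Nyquist rate = 2 * 57 kHz = 114 kHz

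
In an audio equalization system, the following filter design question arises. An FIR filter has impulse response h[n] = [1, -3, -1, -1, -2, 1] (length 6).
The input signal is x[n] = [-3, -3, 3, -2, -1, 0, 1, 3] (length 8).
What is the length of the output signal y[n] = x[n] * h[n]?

For linear convolution, the output length is:
len(y) = len(x) + len(h) - 1 = 8 + 6 - 1 = 13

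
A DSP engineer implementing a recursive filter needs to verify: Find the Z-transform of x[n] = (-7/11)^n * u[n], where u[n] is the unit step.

The Z-transform of a^n * u[n] is z/(z-a) for |z| > |a|.
Here a = -7/11, so X(z) = z/(z - (-7/11)) = 11z/(11z + 7)
ROC: |z| > 7/11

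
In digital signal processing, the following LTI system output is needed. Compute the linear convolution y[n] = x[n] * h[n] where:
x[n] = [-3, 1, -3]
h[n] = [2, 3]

y[n] = sum_k x[k]*h[n-k]. Output length = len(x) + len(h) - 1 = 3 + 2 - 1 = 4.
y[0] = -3*2 = -6
y[1] = 1*2 + -3*3 = -7
y[2] = -3*2 + 1*3 = -3
y[3] = -3*3 = -9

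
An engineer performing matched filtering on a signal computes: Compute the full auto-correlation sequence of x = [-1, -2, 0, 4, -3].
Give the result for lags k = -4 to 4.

r_xx[k] = sum_m x[m]*x[m+k], indexed from 0, for k = -4 to 4:
  r_xx[-4] = x[4]*x[0] = 3
  r_xx[-3] = x[3]*x[0] + x[4]*x[1] = 2
  r_xx[-2] = x[2]*x[0] + x[3]*x[1] + x[4]*x[2] = -8
  r_xx[-1] = x[1]*x[0] + x[2]*x[1] + x[3]*x[2] + x[4]*x[3] = -10
  r_xx[0] = x[0]*x[0] + x[1]*x[1] + x[2]*x[2] + x[3]*x[3] + x[4]*x[4] = 30
  r_xx[1] = x[0]*x[1] + x[1]*x[2] + x[2]*x[3] + x[3]*x[4] = -10
  r_xx[2] = x[0]*x[2] + x[1]*x[3] + x[2]*x[4] = -8
  r_xx[3] = x[0]*x[3] + x[1]*x[4] = 2
  r_xx[4] = x[0]*x[4] = 3
r_xx = [3, 2, -8, -10, 30, -10, -8, 2, 3]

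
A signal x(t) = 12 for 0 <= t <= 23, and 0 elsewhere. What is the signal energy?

Energy = integral of |x(t)|^2 dt over the signal duration
= 12^2 * 23 = 144 * 23 = 3312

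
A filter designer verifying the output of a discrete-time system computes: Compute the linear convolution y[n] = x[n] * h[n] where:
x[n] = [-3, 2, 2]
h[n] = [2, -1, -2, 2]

y[n] = sum_k x[k]*h[n-k]. Output length = len(x) + len(h) - 1 = 3 + 4 - 1 = 6.
y[0] = -3*2 = -6
y[1] = 2*2 + -3*-1 = 7
y[2] = 2*2 + 2*-1 + -3*-2 = 8
y[3] = 2*-1 + 2*-2 + -3*2 = -12
y[4] = 2*-2 + 2*2 = 0
y[5] = 2*2 = 4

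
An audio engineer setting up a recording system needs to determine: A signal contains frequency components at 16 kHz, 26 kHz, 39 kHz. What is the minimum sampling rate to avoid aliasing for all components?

The highest frequency component is f_max = 39 kHz.
Nyquist rate = 2 * f_max = 2 * 39 kHz = 78 kHz.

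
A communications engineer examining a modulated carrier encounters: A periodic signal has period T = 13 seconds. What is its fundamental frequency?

The fundamental frequency is the reciprocal of the period.
f = 1/T = 1/(13) = 1/13 Hz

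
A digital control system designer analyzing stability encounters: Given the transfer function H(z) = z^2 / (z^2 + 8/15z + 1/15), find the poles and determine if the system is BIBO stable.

Poles are roots of the denominator: z^2 + 8/15z + 1/15 = 0.
Quadratic formula: z = [-(8/15) +/- sqrt((8/15)^2 - 4*(1/15))] / 2
Discriminant = 64/225 - 4/15 = 4/225; sqrt = 2/15.
z = (-8/15 +/- 2/15) / 2 => z = -1/5 or z = -1/3.
|p1| = 1/3, |p2| = 1/5.
For BIBO stability, all poles must lie inside the unit circle (|p| < 1).
System is STABLE since both |p| < 1.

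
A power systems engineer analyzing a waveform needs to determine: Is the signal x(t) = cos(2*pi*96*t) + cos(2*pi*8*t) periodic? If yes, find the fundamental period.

f1 = 96 Hz, f2 = 8 Hz
Period T1 = 1/96, T2 = 1/8
Ratio T1/T2 = 8/96, which is rational.
The signal is periodic with fundamental period T = 1/GCD(96,8) = 1/8 s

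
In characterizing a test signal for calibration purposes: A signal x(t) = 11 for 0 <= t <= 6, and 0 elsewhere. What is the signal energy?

Energy = integral of |x(t)|^2 dt over the signal duration
= 11^2 * 6 = 121 * 6 = 726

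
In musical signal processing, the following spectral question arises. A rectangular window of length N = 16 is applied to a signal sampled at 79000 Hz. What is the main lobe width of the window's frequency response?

For a rectangular window of length N,
the main lobe width in frequency is 2*f_s/N.
= 2*79000/16 = 9875 Hz
This determines the minimum frequency separation for resolving two sinusoids.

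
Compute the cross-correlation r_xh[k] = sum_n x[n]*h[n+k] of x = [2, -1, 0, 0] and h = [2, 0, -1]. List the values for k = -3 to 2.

Both sequences indexed from 0 and zero outside their support.
Lags with overlap: k = -3 to 2.
  r_xh[-3] = x[3]*h[0] = 0
  r_xh[-2] = x[2]*h[0] + x[3]*h[1] = 0
  r_xh[-1] = x[1]*h[0] + x[2]*h[1] + x[3]*h[2] = -2
  r_xh[0] = x[0]*h[0] + x[1]*h[1] + x[2]*h[2] = 4
  r_xh[1] = x[0]*h[1] + x[1]*h[2] = 1
  r_xh[2] = x[0]*h[2] = -2
r_xh = [0, 0, -2, 4, 1, -2] (for k = -3, ..., 2)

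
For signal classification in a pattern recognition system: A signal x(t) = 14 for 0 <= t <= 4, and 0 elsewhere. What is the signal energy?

Energy = integral of |x(t)|^2 dt over the signal duration
= 14^2 * 4 = 196 * 4 = 784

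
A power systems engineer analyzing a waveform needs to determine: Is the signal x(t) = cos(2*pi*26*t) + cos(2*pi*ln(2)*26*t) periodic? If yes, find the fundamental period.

f1 = 26 Hz, f2 = 26*ln(2) Hz
Ratio f2/f1 = ln(2), which is irrational.
Since the frequency ratio is irrational, no common period exists.
The signal is not periodic.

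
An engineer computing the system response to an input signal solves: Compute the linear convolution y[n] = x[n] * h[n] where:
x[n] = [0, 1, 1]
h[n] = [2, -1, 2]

y[n] = sum_k x[k]*h[n-k]. Output length = len(x) + len(h) - 1 = 3 + 3 - 1 = 5.
y[0] = 0*2 = 0
y[1] = 1*2 + 0*-1 = 2
y[2] = 1*2 + 1*-1 + 0*2 = 1
y[3] = 1*-1 + 1*2 = 1
y[4] = 1*2 = 2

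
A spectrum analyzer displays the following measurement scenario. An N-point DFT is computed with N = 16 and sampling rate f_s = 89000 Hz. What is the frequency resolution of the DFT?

DFT frequency resolution = f_s / N
= 89000 / 16 = 11125/2 Hz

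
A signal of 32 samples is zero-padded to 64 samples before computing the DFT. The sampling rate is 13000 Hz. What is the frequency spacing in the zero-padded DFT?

Original DFT: N = 32, resolution = f_s/N = 13000/32 = 1625/4 Hz
Zero-padded DFT: N = 64, resolution = f_s/N = 13000/64 = 1625/8 Hz
Zero-padding interpolates the spectrum (finer frequency grid)
but does NOT improve the true spectral resolution (ability to resolve close frequencies).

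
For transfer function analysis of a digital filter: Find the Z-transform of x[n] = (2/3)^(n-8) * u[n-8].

Time-shifting property: if X(z) = Z{x[n]}, then Z{x[n-d]} = z^(-d) * X(z)
X(z) = z/(z - 2/3) for x[n] = (2/3)^n * u[n]
Z{x[n-8]} = z^(-8) * z/(z - 2/3) = z^(-7)/(z - 2/3)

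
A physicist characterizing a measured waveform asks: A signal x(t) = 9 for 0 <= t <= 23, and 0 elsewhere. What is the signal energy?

Energy = integral of |x(t)|^2 dt over the signal duration
= 9^2 * 23 = 81 * 23 = 1863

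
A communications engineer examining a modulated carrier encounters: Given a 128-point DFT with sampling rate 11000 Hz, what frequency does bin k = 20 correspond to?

The frequency of DFT bin k is: f_k = k * f_s / N
f_20 = 20 * 11000 / 128 = 6875/4 Hz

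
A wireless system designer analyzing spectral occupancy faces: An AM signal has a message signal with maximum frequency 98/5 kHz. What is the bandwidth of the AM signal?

In AM (double-sideband), the bandwidth is twice the message frequency.
BW = 2 * f_m = 2 * 98/5 kHz = 196/5 kHz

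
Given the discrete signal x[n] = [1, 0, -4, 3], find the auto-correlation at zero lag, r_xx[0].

The auto-correlation at zero lag r_xx[0] equals the signal energy.
r_xx[0] = sum of x[n]^2 = 1^2 + 0^2 + (-4)^2 + 3^2
= 1 + 0 + 16 + 9 = 26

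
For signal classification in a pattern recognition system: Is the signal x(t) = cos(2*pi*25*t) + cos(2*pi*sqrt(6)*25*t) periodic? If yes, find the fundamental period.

f1 = 25 Hz, f2 = 25*sqrt(6) Hz
Ratio f2/f1 = sqrt(6), which is irrational.
Since the frequency ratio is irrational, no common period exists.
The signal is not periodic.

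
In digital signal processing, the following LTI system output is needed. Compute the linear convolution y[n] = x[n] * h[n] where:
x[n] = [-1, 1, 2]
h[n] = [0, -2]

y[n] = sum_k x[k]*h[n-k]. Output length = len(x) + len(h) - 1 = 3 + 2 - 1 = 4.
y[0] = -1*0 = 0
y[1] = 1*0 + -1*-2 = 2
y[2] = 2*0 + 1*-2 = -2
y[3] = 2*-2 = -4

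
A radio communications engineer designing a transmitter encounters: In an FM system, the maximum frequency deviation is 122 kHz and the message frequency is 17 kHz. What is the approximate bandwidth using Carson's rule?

Carson's rule: BW = 2*(delta_f + f_m)
= 2*(122 + 17) kHz = 278 kHz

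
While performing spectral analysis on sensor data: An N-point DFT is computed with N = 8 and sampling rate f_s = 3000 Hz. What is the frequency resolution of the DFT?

DFT frequency resolution = f_s / N
= 3000 / 8 = 375 Hz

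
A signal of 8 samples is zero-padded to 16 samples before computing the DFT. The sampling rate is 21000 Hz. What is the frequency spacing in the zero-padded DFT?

Original DFT: N = 8, resolution = f_s/N = 21000/8 = 2625 Hz
Zero-padded DFT: N = 16, resolution = f_s/N = 21000/16 = 2625/2 Hz
Zero-padding interpolates the spectrum (finer frequency grid)
but does NOT improve the true spectral resolution (ability to resolve close frequencies).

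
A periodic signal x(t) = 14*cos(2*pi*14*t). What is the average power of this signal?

Average power of A*cos(wt) is A^2/2.
P = 14^2 / 2 = 196/2 = 98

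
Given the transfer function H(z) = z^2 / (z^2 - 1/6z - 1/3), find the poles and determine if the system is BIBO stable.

Poles are roots of the denominator: z^2 - 1/6z - 1/3 = 0.
Quadratic formula: z = [-(-1/6) +/- sqrt((-1/6)^2 - 4*(-1/3))] / 2
Discriminant = 1/36 + 4/3 = 49/36; sqrt = 7/6.
z = (1/6 +/- 7/6) / 2 => z = 2/3 or z = -1/2.
|p1| = 2/3, |p2| = 1/2.
For BIBO stability, all poles must lie inside the unit circle (|p| < 1).
System is STABLE since both |p| < 1.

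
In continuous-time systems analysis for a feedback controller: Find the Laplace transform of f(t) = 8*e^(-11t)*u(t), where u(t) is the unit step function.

Standard Laplace transform pair:
e^(-at)*u(t) <-> 1/(s+a)
With a = 11: L{8*e^(-11t)*u(t)} = 8/(s+11), ROC: Re(s) > -11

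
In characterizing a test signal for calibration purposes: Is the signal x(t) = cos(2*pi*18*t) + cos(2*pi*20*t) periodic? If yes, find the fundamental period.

f1 = 18 Hz, f2 = 20 Hz
Period T1 = 1/18, T2 = 1/20
Ratio T1/T2 = 20/18, which is rational.
The signal is periodic with fundamental period T = 1/GCD(18,20) = 1/2 s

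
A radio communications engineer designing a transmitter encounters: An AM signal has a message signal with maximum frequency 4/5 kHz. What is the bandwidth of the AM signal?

In AM (double-sideband), the bandwidth is twice the message frequency.
BW = 2 * f_m = 2 * 4/5 kHz = 8/5 kHz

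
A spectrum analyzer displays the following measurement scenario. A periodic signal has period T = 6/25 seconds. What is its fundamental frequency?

The fundamental frequency is the reciprocal of the period.
f = 1/T = 1/(6/25) = 25/6 Hz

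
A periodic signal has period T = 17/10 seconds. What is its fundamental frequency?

The fundamental frequency is the reciprocal of the period.
f = 1/T = 1/(17/10) = 10/17 Hz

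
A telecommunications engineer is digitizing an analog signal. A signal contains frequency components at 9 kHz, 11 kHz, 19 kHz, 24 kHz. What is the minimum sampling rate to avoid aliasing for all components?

The highest frequency component is f_max = 24 kHz.
Nyquist rate = 2 * f_max = 2 * 24 kHz = 48 kHz.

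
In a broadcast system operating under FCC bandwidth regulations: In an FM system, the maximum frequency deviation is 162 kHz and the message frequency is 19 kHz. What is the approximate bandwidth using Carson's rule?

Carson's rule: BW = 2*(delta_f + f_m)
= 2*(162 + 19) kHz = 362 kHz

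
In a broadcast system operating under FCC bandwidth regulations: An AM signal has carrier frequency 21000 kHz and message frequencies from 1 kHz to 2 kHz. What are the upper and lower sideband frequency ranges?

Upper sideband (USB) = fc + [fm_low, fm_high] = 21000 + [1, 2] = [21001, 21002] kHz
Lower sideband (LSB) = fc - [fm_high, fm_low] = 21000 - [2, 1] = [20998, 20999] kHz
Total occupied spectrum: 20998 kHz to 21002 kHz (plus carrier at 21000 kHz)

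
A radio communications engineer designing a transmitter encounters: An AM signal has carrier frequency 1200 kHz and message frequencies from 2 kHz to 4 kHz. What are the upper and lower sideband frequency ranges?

Upper sideband (USB) = fc + [fm_low, fm_high] = 1200 + [2, 4] = [1202, 1204] kHz
Lower sideband (LSB) = fc - [fm_high, fm_low] = 1200 - [4, 2] = [1196, 1198] kHz
Total occupied spectrum: 1196 kHz to 1204 kHz (plus carrier at 1200 kHz)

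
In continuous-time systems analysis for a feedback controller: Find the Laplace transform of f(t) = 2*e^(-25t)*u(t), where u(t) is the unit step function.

Standard Laplace transform pair:
e^(-at)*u(t) <-> 1/(s+a)
With a = 25: L{2*e^(-25t)*u(t)} = 2/(s+25), ROC: Re(s) > -25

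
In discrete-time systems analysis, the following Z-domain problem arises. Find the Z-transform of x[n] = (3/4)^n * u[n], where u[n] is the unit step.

The Z-transform of a^n * u[n] is z/(z-a) for |z| > |a|.
Here a = 3/4, so X(z) = z/(z - (3/4)) = 4z/(4z - 3)
ROC: |z| > 3/4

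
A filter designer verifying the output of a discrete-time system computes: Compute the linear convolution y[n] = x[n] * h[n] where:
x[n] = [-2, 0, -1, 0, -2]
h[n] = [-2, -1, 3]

y[n] = sum_k x[k]*h[n-k]. Output length = len(x) + len(h) - 1 = 5 + 3 - 1 = 7.
y[0] = -2*-2 = 4
y[1] = 0*-2 + -2*-1 = 2
y[2] = -1*-2 + 0*-1 + -2*3 = -4
y[3] = 0*-2 + -1*-1 + 0*3 = 1
y[4] = -2*-2 + 0*-1 + -1*3 = 1
y[5] = -2*-1 + 0*3 = 2
y[6] = -2*3 = -6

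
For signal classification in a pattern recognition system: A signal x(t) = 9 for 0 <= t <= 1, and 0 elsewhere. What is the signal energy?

Energy = integral of |x(t)|^2 dt over the signal duration
= 9^2 * 1 = 81 * 1 = 81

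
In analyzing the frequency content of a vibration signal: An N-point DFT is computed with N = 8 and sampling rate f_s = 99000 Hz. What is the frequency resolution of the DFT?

DFT frequency resolution = f_s / N
= 99000 / 8 = 12375 Hz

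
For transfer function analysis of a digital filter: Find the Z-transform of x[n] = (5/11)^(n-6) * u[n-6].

Time-shifting property: if X(z) = Z{x[n]}, then Z{x[n-d]} = z^(-d) * X(z)
X(z) = z/(z - 5/11) for x[n] = (5/11)^n * u[n]
Z{x[n-6]} = z^(-6) * z/(z - 5/11) = z^(-5)/(z - 5/11)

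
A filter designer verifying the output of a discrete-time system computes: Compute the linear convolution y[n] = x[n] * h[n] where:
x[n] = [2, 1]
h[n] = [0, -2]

y[n] = sum_k x[k]*h[n-k]. Output length = len(x) + len(h) - 1 = 2 + 2 - 1 = 3.
y[0] = 2*0 = 0
y[1] = 1*0 + 2*-2 = -4
y[2] = 1*-2 = -2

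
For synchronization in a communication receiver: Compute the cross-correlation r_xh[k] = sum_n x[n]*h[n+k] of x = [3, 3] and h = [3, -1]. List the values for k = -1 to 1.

Both sequences indexed from 0 and zero outside their support.
Lags with overlap: k = -1 to 1.
  r_xh[-1] = x[1]*h[0] = 9
  r_xh[0] = x[0]*h[0] + x[1]*h[1] = 6
  r_xh[1] = x[0]*h[1] = -3
r_xh = [9, 6, -3] (for k = -1, ..., 1)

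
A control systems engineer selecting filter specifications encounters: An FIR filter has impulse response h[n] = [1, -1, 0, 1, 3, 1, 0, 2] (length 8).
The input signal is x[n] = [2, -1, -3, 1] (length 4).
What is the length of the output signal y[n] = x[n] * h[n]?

For linear convolution, the output length is:
len(y) = len(x) + len(h) - 1 = 4 + 8 - 1 = 11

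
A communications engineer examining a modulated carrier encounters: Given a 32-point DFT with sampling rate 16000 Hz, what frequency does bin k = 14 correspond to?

The frequency of DFT bin k is: f_k = k * f_s / N
f_14 = 14 * 16000 / 32 = 7000 Hz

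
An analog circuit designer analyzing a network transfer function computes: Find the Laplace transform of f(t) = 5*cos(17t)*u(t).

Standard pair: cos(wt)*u(t) <-> s/(s^2+w^2)
With w = 17: L{5*cos(17t)*u(t)} = 5s/(s^2+289)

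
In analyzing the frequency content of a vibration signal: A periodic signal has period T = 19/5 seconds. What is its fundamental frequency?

The fundamental frequency is the reciprocal of the period.
f = 1/T = 1/(19/5) = 5/19 Hz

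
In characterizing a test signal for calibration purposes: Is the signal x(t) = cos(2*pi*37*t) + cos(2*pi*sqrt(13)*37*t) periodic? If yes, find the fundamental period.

f1 = 37 Hz, f2 = 37*sqrt(13) Hz
Ratio f2/f1 = sqrt(13), which is irrational.
Since the frequency ratio is irrational, no common period exists.
The signal is not periodic.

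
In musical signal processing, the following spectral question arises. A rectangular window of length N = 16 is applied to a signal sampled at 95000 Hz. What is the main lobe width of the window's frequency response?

For a rectangular window of length N,
the main lobe width in frequency is 2*f_s/N.
= 2*95000/16 = 11875 Hz
This determines the minimum frequency separation for resolving two sinusoids.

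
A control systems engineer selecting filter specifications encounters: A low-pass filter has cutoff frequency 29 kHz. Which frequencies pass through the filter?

A low-pass filter passes all frequencies below the cutoff frequency 29 kHz and attenuates higher frequencies.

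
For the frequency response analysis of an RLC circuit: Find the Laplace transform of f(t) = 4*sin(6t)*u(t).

Standard pair: sin(wt)*u(t) <-> w/(s^2+w^2)
With w = 6: L{4*sin(6t)*u(t)} = 24/(s^2+36)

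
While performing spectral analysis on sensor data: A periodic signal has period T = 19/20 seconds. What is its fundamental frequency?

The fundamental frequency is the reciprocal of the period.
f = 1/T = 1/(19/20) = 20/19 Hz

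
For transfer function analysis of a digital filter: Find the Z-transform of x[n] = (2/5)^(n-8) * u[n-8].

Time-shifting property: if X(z) = Z{x[n]}, then Z{x[n-d]} = z^(-d) * X(z)
X(z) = z/(z - 2/5) for x[n] = (2/5)^n * u[n]
Z{x[n-8]} = z^(-8) * z/(z - 2/5) = z^(-7)/(z - 2/5)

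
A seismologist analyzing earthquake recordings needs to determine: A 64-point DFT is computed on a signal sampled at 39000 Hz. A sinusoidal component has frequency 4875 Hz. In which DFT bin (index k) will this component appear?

DFT frequency resolution = f_s/N = 39000/64 = 4875/8 Hz
Bin index k = f_signal / resolution = 4875 / 4875/8 = 8
The signal frequency 4875 Hz falls in DFT bin k = 8.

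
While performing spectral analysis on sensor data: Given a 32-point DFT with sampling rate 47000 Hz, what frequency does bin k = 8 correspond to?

The frequency of DFT bin k is: f_k = k * f_s / N
f_8 = 8 * 47000 / 32 = 11750 Hz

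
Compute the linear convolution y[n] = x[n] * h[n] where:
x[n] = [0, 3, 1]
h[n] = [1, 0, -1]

y[n] = sum_k x[k]*h[n-k]. Output length = len(x) + len(h) - 1 = 3 + 3 - 1 = 5.
y[0] = 0*1 = 0
y[1] = 3*1 + 0*0 = 3
y[2] = 1*1 + 3*0 + 0*-1 = 1
y[3] = 1*0 + 3*-1 = -3
y[4] = 1*-1 = -1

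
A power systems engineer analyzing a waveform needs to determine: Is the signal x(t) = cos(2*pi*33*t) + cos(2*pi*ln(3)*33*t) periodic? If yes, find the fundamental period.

f1 = 33 Hz, f2 = 33*ln(3) Hz
Ratio f2/f1 = ln(3), which is irrational.
Since the frequency ratio is irrational, no common period exists.
The signal is not periodic.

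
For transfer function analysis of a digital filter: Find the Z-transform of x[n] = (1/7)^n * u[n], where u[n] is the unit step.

The Z-transform of a^n * u[n] is z/(z-a) for |z| > |a|.
Here a = 1/7, so X(z) = z/(z - (1/7)) = 7z/(7z - 1)
ROC: |z| > 1/7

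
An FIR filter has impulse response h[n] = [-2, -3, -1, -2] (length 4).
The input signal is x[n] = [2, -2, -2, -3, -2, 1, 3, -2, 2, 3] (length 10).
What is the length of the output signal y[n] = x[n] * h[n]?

For linear convolution, the output length is:
len(y) = len(x) + len(h) - 1 = 10 + 4 - 1 = 13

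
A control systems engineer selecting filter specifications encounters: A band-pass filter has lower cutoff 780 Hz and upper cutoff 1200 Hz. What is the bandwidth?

Bandwidth = f_high - f_low
= 1200 Hz - 780 Hz = 420 Hz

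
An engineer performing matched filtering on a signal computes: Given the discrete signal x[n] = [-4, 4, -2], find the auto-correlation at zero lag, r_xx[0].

The auto-correlation at zero lag r_xx[0] equals the signal energy.
r_xx[0] = sum of x[n]^2 = (-4)^2 + 4^2 + (-2)^2
= 16 + 16 + 4 = 36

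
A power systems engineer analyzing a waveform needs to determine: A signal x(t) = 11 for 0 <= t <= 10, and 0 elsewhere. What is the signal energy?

Energy = integral of |x(t)|^2 dt over the signal duration
= 11^2 * 10 = 121 * 10 = 1210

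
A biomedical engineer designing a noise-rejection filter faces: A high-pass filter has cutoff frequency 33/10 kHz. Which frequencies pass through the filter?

A high-pass filter passes all frequencies above the cutoff frequency 33/10 kHz and attenuates lower frequencies.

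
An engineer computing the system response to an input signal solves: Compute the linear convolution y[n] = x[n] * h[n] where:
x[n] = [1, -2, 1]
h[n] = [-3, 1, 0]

y[n] = sum_k x[k]*h[n-k]. Output length = len(x) + len(h) - 1 = 3 + 3 - 1 = 5.
y[0] = 1*-3 = -3
y[1] = -2*-3 + 1*1 = 7
y[2] = 1*-3 + -2*1 + 1*0 = -5
y[3] = 1*1 + -2*0 = 1
y[4] = 1*0 = 0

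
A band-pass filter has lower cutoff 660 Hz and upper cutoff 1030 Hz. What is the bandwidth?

Bandwidth = f_high - f_low
= 1030 Hz - 660 Hz = 370 Hz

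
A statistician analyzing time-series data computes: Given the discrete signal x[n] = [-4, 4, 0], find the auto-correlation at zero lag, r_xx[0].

The auto-correlation at zero lag r_xx[0] equals the signal energy.
r_xx[0] = sum of x[n]^2 = (-4)^2 + 4^2 + 0^2
= 16 + 16 + 0 = 32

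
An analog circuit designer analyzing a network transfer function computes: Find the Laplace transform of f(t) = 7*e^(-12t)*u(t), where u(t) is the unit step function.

Standard Laplace transform pair:
e^(-at)*u(t) <-> 1/(s+a)
With a = 12: L{7*e^(-12t)*u(t)} = 7/(s+12), ROC: Re(s) > -12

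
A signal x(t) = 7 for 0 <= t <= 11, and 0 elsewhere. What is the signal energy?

Energy = integral of |x(t)|^2 dt over the signal duration
= 7^2 * 11 = 49 * 11 = 539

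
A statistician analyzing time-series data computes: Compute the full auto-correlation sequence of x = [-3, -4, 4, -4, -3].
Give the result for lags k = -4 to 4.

r_xx[k] = sum_m x[m]*x[m+k], indexed from 0, for k = -4 to 4:
  r_xx[-4] = x[4]*x[0] = 9
  r_xx[-3] = x[3]*x[0] + x[4]*x[1] = 24
  r_xx[-2] = x[2]*x[0] + x[3]*x[1] + x[4]*x[2] = -8
  r_xx[-1] = x[1]*x[0] + x[2]*x[1] + x[3]*x[2] + x[4]*x[3] = -8
  r_xx[0] = x[0]*x[0] + x[1]*x[1] + x[2]*x[2] + x[3]*x[3] + x[4]*x[4] = 66
  r_xx[1] = x[0]*x[1] + x[1]*x[2] + x[2]*x[3] + x[3]*x[4] = -8
  r_xx[2] = x[0]*x[2] + x[1]*x[3] + x[2]*x[4] = -8
  r_xx[3] = x[0]*x[3] + x[1]*x[4] = 24
  r_xx[4] = x[0]*x[4] = 9
r_xx = [9, 24, -8, -8, 66, -8, -8, 24, 9]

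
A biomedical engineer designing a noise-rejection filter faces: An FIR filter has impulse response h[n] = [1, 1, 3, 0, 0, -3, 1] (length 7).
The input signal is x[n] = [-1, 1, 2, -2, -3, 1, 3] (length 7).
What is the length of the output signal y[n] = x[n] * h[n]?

For linear convolution, the output length is:
len(y) = len(x) + len(h) - 1 = 7 + 7 - 1 = 13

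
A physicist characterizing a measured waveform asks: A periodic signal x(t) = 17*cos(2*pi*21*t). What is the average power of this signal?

Average power of A*cos(wt) is A^2/2.
P = 17^2 / 2 = 289/2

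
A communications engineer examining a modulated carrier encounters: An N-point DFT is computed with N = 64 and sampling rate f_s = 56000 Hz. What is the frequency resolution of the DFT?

DFT frequency resolution = f_s / N
= 56000 / 64 = 875 Hz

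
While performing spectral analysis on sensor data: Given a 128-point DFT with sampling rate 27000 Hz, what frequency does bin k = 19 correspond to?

The frequency of DFT bin k is: f_k = k * f_s / N
f_19 = 19 * 27000 / 128 = 64125/16 Hz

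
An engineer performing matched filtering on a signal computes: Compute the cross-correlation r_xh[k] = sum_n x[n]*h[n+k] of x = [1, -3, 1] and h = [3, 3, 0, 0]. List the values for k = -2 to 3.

Both sequences indexed from 0 and zero outside their support.
Lags with overlap: k = -2 to 3.
  r_xh[-2] = x[2]*h[0] = 3
  r_xh[-1] = x[1]*h[0] + x[2]*h[1] = -6
  r_xh[0] = x[0]*h[0] + x[1]*h[1] + x[2]*h[2] = -6
  r_xh[1] = x[0]*h[1] + x[1]*h[2] + x[2]*h[3] = 3
  r_xh[2] = x[0]*h[2] + x[1]*h[3] = 0
  r_xh[3] = x[0]*h[3] = 0
r_xh = [3, -6, -6, 3, 0, 0] (for k = -2, ..., 3)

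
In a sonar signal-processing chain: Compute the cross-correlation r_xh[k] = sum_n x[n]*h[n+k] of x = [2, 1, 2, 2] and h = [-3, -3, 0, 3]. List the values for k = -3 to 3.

Both sequences indexed from 0 and zero outside their support.
Lags with overlap: k = -3 to 3.
  r_xh[-3] = x[3]*h[0] = -6
  r_xh[-2] = x[2]*h[0] + x[3]*h[1] = -12
  r_xh[-1] = x[1]*h[0] + x[2]*h[1] + x[3]*h[2] = -9
  r_xh[0] = x[0]*h[0] + x[1]*h[1] + x[2]*h[2] + x[3]*h[3] = -3
  r_xh[1] = x[0]*h[1] + x[1]*h[2] + x[2]*h[3] = 0
  r_xh[2] = x[0]*h[2] + x[1]*h[3] = 3
  r_xh[3] = x[0]*h[3] = 6
r_xh = [-6, -12, -9, -3, 0, 3, 6] (for k = -3, ..., 3)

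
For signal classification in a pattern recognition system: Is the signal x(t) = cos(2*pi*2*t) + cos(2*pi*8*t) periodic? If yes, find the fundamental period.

f1 = 2 Hz, f2 = 8 Hz
Period T1 = 1/2, T2 = 1/8
Ratio T1/T2 = 8/2, which is rational.
The signal is periodic with fundamental period T = 1/GCD(2,8) = 1/2 s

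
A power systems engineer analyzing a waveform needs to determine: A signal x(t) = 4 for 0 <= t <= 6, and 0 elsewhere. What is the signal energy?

Energy = integral of |x(t)|^2 dt over the signal duration
= 4^2 * 6 = 16 * 6 = 96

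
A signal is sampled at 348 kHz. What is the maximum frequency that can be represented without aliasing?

The maximum frequency that can be represented without aliasing
is the Nyquist frequency: f_max = f_s / 2 = 348 kHz / 2 = 174 kHz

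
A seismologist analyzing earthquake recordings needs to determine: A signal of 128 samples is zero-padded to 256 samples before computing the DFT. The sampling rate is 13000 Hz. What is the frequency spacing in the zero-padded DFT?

Original DFT: N = 128, resolution = f_s/N = 13000/128 = 1625/16 Hz
Zero-padded DFT: N = 256, resolution = f_s/N = 13000/256 = 1625/32 Hz
Zero-padding interpolates the spectrum (finer frequency grid)
but does NOT improve the true spectral resolution (ability to resolve close frequencies).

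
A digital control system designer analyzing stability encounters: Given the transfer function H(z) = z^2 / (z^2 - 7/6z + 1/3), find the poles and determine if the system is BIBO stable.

Poles are roots of the denominator: z^2 - 7/6z + 1/3 = 0.
Quadratic formula: z = [-(-7/6) +/- sqrt((-7/6)^2 - 4*(1/3))] / 2
Discriminant = 49/36 - 4/3 = 1/36; sqrt = 1/6.
z = (7/6 +/- 1/6) / 2 => z = 2/3 or z = 1/2.
|p1| = 1/2, |p2| = 2/3.
For BIBO stability, all poles must lie inside the unit circle (|p| < 1).
System is STABLE since both |p| < 1.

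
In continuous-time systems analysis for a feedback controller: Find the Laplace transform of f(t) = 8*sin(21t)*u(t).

Standard pair: sin(wt)*u(t) <-> w/(s^2+w^2)
With w = 21: L{8*sin(21t)*u(t)} = 168/(s^2+441)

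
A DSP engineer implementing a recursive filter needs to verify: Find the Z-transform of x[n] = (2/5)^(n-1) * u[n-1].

Time-shifting property: if X(z) = Z{x[n]}, then Z{x[n-d]} = z^(-d) * X(z)
X(z) = z/(z - 2/5) for x[n] = (2/5)^n * u[n]
Z{x[n-1]} = z^(-1) * z/(z - 2/5) = 1/(z - 2/5)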